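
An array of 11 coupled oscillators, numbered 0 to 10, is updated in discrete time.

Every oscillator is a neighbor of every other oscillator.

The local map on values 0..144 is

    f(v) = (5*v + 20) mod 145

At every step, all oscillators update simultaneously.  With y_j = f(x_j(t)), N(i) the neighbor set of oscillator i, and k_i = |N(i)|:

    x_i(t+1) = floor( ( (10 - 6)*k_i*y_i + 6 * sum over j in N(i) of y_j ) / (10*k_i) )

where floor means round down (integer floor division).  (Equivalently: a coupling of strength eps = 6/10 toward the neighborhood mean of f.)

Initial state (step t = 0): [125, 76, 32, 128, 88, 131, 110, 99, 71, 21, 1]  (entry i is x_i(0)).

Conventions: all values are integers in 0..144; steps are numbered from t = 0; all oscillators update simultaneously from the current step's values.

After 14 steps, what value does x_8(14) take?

Simulating step by step:
t=0: [125, 76, 32, 128, 88, 131, 110, 99, 71, 21, 1]
t=1: [73, 89, 63, 78, 60, 83, 97, 78, 80, 94, 60]
t=2: [75, 53, 58, 84, 53, 43, 67, 84, 87, 62, 53]
t=3: [81, 93, 53, 47, 93, 76, 68, 47, 53, 59, 93]
t=4: [105, 76, 107, 96, 76, 96, 83, 96, 107, 67, 76]
t=5: [93, 93, 97, 78, 93, 78, 56, 78, 97, 78, 93]
t=6: [66, 66, 73, 90, 66, 90, 53, 90, 73, 90, 66]
t=7: [63, 63, 74, 54, 63, 54, 90, 54, 74, 54, 63]
t=8: [40, 40, 58, 24, 40, 24, 36, 24, 58, 24, 40]
t=9: [82, 82, 64, 104, 82, 104, 76, 104, 64, 104, 82]
t=10: [119, 119, 88, 107, 119, 107, 108, 107, 88, 107, 119]
t=11: [59, 59, 56, 88, 59, 88, 90, 88, 56, 88, 59]
t=12: [23, 23, 18, 23, 23, 23, 27, 23, 18, 23, 23]
t=13: [124, 124, 116, 124, 124, 124, 82, 124, 116, 124, 124]
t=14: [60, 60, 46, 60, 60, 60, 87, 60, 46, 60, 60]

Answer: x_8(14) = 46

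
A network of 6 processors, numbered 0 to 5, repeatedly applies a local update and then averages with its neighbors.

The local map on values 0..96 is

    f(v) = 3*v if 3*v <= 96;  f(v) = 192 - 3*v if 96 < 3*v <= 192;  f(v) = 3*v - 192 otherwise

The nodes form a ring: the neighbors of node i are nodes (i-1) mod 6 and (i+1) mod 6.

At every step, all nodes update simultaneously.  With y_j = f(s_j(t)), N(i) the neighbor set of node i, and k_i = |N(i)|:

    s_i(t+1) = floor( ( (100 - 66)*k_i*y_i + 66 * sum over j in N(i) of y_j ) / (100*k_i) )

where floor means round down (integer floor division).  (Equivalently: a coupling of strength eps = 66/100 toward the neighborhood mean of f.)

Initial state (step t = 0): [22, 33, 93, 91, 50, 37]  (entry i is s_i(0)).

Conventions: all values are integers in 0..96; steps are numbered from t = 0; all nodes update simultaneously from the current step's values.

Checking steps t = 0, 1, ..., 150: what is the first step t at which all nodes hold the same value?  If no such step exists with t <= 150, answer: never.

Simulating step by step:
t=0: [22, 33, 93, 91, 50, 37]  (not all equal)
t=1: [79, 82, 87, 70, 67, 63]  (not all equal)
t=2: [34, 55, 47, 31, 9, 18]  (not all equal)
t=3: [57, 55, 56, 57, 57, 56]  (not all equal)
t=4: [23, 24, 24, 21, 21, 22]  (not all equal)
t=5: [69, 71, 69, 65, 63, 66]  (not all equal)
t=6: [14, 17, 13, 6, 3, 7]  (not all equal)
t=7: [38, 44, 36, 21, 15, 23]  (not all equal)
t=8: [69, 73, 69, 63, 58, 64]  (not all equal)
t=9: [14, 19, 15, 11, 7, 10]  (not all equal)
t=10: [42, 48, 45, 33, 27, 30]  (not all equal)
t=11: [67, 56, 65, 77, 87, 79]  (not all equal)
t=12: [25, 12, 21, 37, 51, 41]  (not all equal)
t=13: [60, 57, 60, 61, 62, 61]  (not all equal)
t=14: [13, 15, 13, 9, 7, 9]  (not all equal)
t=15: [37, 41, 37, 28, 24, 28]  (not all equal)
t=16: [78, 76, 78, 79, 79, 79]  (not all equal)
t=17: [41, 39, 41, 44, 45, 44]  (not all equal)
t=18: [68, 71, 68, 61, 58, 61]  (not all equal)
t=19: [13, 15, 13, 12, 12, 12]  (not all equal)
t=20: [39, 41, 39, 36, 36, 36]  (not all equal)
t=21: [75, 72, 75, 81, 84, 81]  (not all equal)
t=22: [35, 29, 35, 48, 54, 48]  (not all equal)
t=23: [74, 87, 74, 54, 41, 54]  (not all equal)
t=24: [42, 43, 42, 42, 43, 42]  (not all equal)
t=25: [65, 64, 65, 65, 64, 65]  (not all equal)
t=26: [2, 1, 2, 2, 1, 2]  (not all equal)
t=27: [5, 4, 5, 5, 4, 5]  (not all equal)
t=28: [14, 13, 14, 14, 13, 14]  (not all equal)
t=29: [41, 40, 41, 41, 40, 41]  (not all equal)
t=30: [69, 70, 69, 69, 70, 69]  (not all equal)
t=31: [15, 16, 15, 15, 16, 15]  (not all equal)
t=32: [45, 46, 45, 45, 46, 45]  (not all equal)
t=33: [56, 55, 56, 56, 55, 56]  (not all equal)
t=34: [24, 25, 24, 24, 25, 24]  (not all equal)
t=35: [72, 73, 72, 72, 73, 72]  (not all equal)
t=36: [24, 25, 24, 24, 25, 24]  (not all equal)

Answer: never
Key observation: The state at step 34 reappears at step 36 — the system is in a cycle of period 2 from step 34 on.  No step 0..36 is synchronized, and the cycle repeats forever, so no step up to 150 (or ever) has all nodes equal.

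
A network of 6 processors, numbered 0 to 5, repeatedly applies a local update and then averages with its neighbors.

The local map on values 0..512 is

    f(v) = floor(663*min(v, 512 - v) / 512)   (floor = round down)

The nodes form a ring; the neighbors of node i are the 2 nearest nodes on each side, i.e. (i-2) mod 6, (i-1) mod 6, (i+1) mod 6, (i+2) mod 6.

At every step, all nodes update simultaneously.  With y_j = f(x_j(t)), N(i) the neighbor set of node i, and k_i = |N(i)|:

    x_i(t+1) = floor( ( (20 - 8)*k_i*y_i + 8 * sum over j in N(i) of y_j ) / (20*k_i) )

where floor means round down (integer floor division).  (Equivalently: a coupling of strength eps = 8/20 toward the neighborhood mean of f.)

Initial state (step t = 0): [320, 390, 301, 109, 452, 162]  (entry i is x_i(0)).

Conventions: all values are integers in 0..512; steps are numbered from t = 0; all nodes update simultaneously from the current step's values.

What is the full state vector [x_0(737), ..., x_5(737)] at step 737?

Simulating step by step:
t=0: [320, 390, 301, 109, 452, 162]
t=1: [220, 181, 226, 156, 133, 187]
t=2: [264, 242, 264, 215, 205, 234]
t=3: [312, 310, 310, 287, 281, 299]
t=4: [264, 265, 267, 284, 287, 275]
t=5: [315, 315, 312, 300, 298, 306]
t=6: [258, 258, 260, 270, 271, 265]
t=7: [325, 325, 323, 316, 315, 319]
t=8: [244, 244, 245, 250, 251, 248]
t=9: [316, 316, 318, 321, 322, 320]
t=10: [251, 251, 250, 248, 247, 248]
t=11: [323, 324, 322, 321, 320, 321]
t=12: [244, 244, 245, 246, 247, 246]
t=13: [315, 315, 316, 317, 318, 317]
t=14: [254, 254, 253, 252, 251, 252]
t=15: [327, 327, 326, 326, 325, 326]
t=16: [239, 239, 240, 240, 241, 240]
t=17: [309, 309, 310, 310, 311, 310]
t=18: [261, 261, 261, 261, 260, 261]
t=19: [325, 325, 325, 325, 325, 325]
t=20: [242, 242, 242, 242, 242, 242]
t=21: [313, 313, 313, 313, 313, 313]
t=22: [257, 257, 257, 257, 257, 257]
t=23: [330, 330, 330, 330, 330, 330]
t=24: [235, 235, 235, 235, 235, 235]
t=25: [304, 304, 304, 304, 304, 304]
t=26: [269, 269, 269, 269, 269, 269]
t=27: [314, 314, 314, 314, 314, 314]
t=28: [256, 256, 256, 256, 256, 256]
t=29: [331, 331, 331, 331, 331, 331]
t=30: [234, 234, 234, 234, 234, 234]
t=31: [303, 303, 303, 303, 303, 303]
t=32: [270, 270, 270, 270, 270, 270]
t=33: [313, 313, 313, 313, 313, 313]

Answer: [331, 331, 331, 331, 331, 331]
Key observation: The state at step 21, [313, 313, 313, 313, 313, 313], reappears at step 33: the system is in a cycle of period 12 from step 21 on.  Therefore the state at step 737 equals the state at step 21 + ((737 - 21) mod 12) = 29, which is [331, 331, 331, 331, 331, 331].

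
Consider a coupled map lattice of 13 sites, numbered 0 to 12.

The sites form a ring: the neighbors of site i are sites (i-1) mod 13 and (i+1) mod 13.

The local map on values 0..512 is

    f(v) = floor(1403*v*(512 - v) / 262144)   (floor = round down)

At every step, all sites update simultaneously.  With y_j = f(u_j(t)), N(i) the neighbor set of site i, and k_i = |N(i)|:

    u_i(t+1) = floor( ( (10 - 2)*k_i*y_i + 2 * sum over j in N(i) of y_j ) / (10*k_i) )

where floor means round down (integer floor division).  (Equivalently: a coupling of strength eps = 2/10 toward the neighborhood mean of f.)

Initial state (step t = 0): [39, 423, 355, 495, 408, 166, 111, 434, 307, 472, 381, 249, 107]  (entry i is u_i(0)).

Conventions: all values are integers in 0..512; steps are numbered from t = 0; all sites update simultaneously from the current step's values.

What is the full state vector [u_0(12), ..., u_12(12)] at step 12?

Simulating step by step:
t=0: [39, 423, 355, 495, 408, 166, 111, 434, 307, 472, 381, 249, 107]
t=1: [121, 200, 263, 88, 216, 292, 239, 202, 297, 141, 258, 329, 229]
t=2: [270, 326, 333, 228, 327, 343, 347, 337, 334, 292, 340, 327, 334]
t=3: [343, 326, 322, 341, 324, 310, 307, 314, 320, 337, 316, 321, 321]
t=4: [313, 322, 325, 314, 325, 334, 335, 332, 327, 317, 329, 328, 326]
t=5: [331, 327, 325, 330, 325, 318, 317, 319, 323, 328, 322, 323, 324]
t=6: [320, 322, 324, 321, 325, 329, 329, 328, 326, 323, 326, 326, 325]
t=7: [327, 327, 326, 327, 325, 322, 322, 323, 324, 325, 324, 324, 325]
t=8: [323, 323, 323, 323, 325, 326, 326, 326, 325, 325, 325, 325, 324]
t=9: [326, 326, 326, 325, 325, 324, 324, 324, 324, 325, 325, 325, 325]
t=10: [324, 324, 324, 324, 325, 325, 326, 326, 325, 325, 325, 325, 324]
t=11: [326, 326, 326, 325, 325, 324, 324, 324, 324, 325, 325, 325, 325]
t=12: [324, 324, 324, 324, 325, 325, 326, 326, 325, 325, 325, 325, 324]

Answer: [324, 324, 324, 324, 325, 325, 326, 326, 325, 325, 325, 325, 324]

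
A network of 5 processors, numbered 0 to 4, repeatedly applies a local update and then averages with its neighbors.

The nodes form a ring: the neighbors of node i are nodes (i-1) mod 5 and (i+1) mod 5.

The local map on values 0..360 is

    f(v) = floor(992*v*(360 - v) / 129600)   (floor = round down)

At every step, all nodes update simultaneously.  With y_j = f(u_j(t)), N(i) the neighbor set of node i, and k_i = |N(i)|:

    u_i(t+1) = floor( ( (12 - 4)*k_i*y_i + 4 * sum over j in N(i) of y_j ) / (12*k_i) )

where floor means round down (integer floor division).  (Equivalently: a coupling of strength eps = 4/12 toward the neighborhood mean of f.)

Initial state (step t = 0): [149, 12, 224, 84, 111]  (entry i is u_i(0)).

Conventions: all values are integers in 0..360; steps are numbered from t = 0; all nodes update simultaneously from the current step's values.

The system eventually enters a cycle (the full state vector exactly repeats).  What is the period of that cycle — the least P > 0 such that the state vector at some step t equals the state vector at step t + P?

Answer: 2
Key observation: The state at step 8, [230, 230, 230, 230, 230], reappears at step 10 — and no state repeats earlier — so the cycle the system enters has period 2.

Derivation:
t=0: [149, 12, 224, 84, 111]
t=1: [200, 99, 190, 192, 210]
t=2: [235, 213, 238, 245, 242]
t=3: [225, 233, 223, 216, 218]
t=4: [231, 228, 232, 236, 235]
t=5: [227, 229, 226, 223, 224]
t=6: [231, 229, 231, 232, 232]
t=7: [228, 228, 228, 227, 227]
t=8: [230, 230, 230, 230, 230]
t=9: [228, 228, 228, 228, 228]
t=10: [230, 230, 230, 230, 230]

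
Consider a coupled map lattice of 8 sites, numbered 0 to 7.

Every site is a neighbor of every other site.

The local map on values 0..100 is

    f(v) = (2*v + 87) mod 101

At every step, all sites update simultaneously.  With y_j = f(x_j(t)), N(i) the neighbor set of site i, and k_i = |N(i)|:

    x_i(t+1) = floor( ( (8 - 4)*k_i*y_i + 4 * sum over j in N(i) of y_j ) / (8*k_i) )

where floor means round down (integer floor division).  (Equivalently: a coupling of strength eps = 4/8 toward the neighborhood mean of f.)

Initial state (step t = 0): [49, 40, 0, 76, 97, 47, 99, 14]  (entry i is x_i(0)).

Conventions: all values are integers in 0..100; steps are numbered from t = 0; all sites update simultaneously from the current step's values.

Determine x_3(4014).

Simulating step by step:
t=0: [49, 40, 0, 76, 97, 47, 99, 14]
t=1: [73, 66, 75, 53, 71, 72, 73, 43]
t=2: [37, 31, 38, 63, 35, 36, 37, 54]
t=3: [57, 52, 58, 36, 56, 56, 57, 72]
t=4: [83, 79, 41, 65, 83, 83, 83, 53]
t=5: [52, 48, 59, 36, 52, 52, 52, 69]
t=6: [76, 72, 38, 62, 76, 76, 76, 47]
t=7: [39, 35, 50, 27, 39, 39, 39, 57]
t=8: [65, 62, 75, 55, 65, 65, 65, 81]
t=9: [24, 21, 32, 58, 24, 24, 24, 37]
t=10: [34, 31, 41, 20, 34, 34, 34, 45]
t=11: [54, 51, 60, 42, 54, 54, 54, 63]
t=12: [79, 77, 41, 69, 79, 79, 79, 44]
t=13: [45, 43, 56, 36, 45, 45, 45, 58]
t=14: [70, 68, 80, 62, 70, 70, 70, 38]
t=15: [27, 25, 36, 20, 27, 27, 27, 43]
t=16: [42, 40, 50, 36, 42, 42, 42, 56]
t=17: [72, 70, 78, 66, 72, 72, 72, 84]
t=18: [30, 28, 35, 25, 30, 30, 30, 40]
t=19: [47, 45, 51, 42, 47, 47, 47, 55]
t=20: [80, 79, 84, 76, 80, 80, 80, 87]
t=21: [45, 45, 49, 42, 45, 45, 45, 51]
t=22: [77, 77, 80, 74, 77, 77, 77, 82]
t=23: [39, 39, 42, 37, 39, 39, 39, 44]
t=24: [64, 64, 67, 63, 64, 64, 64, 69]
t=25: [14, 14, 16, 13, 14, 14, 14, 18]
t=26: [14, 14, 16, 13, 14, 14, 14, 18]

Answer: x_3(4014) = 13
Key observation: The state at step 25, [14, 14, 16, 13, 14, 14, 14, 18], reappears at step 26: the system is in a cycle of period 1 from step 25 on.  Therefore the state at step 4014 equals the state at step 25 + ((4014 - 25) mod 1) = 25, which is [14, 14, 16, 13, 14, 14, 14, 18].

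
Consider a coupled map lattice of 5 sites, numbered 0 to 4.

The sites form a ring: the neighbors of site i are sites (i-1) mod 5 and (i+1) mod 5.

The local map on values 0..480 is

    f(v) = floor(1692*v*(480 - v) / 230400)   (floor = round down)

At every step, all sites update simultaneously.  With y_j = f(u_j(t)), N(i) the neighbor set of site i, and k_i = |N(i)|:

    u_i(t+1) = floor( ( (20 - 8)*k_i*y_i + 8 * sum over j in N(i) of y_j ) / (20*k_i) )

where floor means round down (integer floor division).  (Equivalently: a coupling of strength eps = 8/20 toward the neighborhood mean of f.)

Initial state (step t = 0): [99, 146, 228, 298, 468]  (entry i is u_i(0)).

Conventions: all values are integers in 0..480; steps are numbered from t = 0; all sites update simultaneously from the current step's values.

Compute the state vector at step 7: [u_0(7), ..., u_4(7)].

Simulating step by step:
t=0: [99, 146, 228, 298, 468]
t=1: [245, 354, 403, 331, 159]
t=2: [393, 326, 274, 337, 381]
t=3: [279, 353, 392, 349, 286]
t=4: [393, 330, 284, 333, 393]
t=5: [273, 349, 389, 347, 272]
t=6: [399, 335, 290, 337, 399]
t=7: [260, 341, 384, 340, 260]

Answer: [260, 341, 384, 340, 260]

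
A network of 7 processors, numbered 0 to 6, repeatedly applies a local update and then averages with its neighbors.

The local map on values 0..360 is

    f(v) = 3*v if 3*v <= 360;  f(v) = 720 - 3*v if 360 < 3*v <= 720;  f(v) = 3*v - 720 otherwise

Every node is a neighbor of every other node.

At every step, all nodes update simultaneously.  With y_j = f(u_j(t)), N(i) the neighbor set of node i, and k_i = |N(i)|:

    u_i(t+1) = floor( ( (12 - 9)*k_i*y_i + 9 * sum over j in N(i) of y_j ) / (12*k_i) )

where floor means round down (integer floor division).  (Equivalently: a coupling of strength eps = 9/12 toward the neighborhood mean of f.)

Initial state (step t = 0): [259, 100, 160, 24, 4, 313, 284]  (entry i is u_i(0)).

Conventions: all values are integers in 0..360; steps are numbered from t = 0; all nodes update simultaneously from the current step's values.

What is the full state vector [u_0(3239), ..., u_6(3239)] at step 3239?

Answer: [144, 144, 144, 144, 144, 144, 144]
Key observation: The state at step 8, [288, 288, 288, 288, 288, 288, 288], reappears at step 10: the system is in a cycle of period 2 from step 8 on.  Therefore the state at step 3239 equals the state at step 8 + ((3239 - 8) mod 2) = 9, which is [144, 144, 144, 144, 144, 144, 144].

Derivation:
t=0: [259, 100, 160, 24, 4, 313, 284]
t=1: [136, 166, 159, 138, 130, 156, 145]
t=2: [282, 271, 274, 282, 285, 275, 279]
t=3: [116, 112, 113, 116, 117, 113, 115]
t=4: [344, 342, 343, 344, 344, 343, 343]
t=5: [310, 309, 309, 310, 310, 309, 309]
t=6: [208, 208, 208, 208, 208, 208, 208]
t=7: [96, 96, 96, 96, 96, 96, 96]
t=8: [288, 288, 288, 288, 288, 288, 288]
t=9: [144, 144, 144, 144, 144, 144, 144]
t=10: [288, 288, 288, 288, 288, 288, 288]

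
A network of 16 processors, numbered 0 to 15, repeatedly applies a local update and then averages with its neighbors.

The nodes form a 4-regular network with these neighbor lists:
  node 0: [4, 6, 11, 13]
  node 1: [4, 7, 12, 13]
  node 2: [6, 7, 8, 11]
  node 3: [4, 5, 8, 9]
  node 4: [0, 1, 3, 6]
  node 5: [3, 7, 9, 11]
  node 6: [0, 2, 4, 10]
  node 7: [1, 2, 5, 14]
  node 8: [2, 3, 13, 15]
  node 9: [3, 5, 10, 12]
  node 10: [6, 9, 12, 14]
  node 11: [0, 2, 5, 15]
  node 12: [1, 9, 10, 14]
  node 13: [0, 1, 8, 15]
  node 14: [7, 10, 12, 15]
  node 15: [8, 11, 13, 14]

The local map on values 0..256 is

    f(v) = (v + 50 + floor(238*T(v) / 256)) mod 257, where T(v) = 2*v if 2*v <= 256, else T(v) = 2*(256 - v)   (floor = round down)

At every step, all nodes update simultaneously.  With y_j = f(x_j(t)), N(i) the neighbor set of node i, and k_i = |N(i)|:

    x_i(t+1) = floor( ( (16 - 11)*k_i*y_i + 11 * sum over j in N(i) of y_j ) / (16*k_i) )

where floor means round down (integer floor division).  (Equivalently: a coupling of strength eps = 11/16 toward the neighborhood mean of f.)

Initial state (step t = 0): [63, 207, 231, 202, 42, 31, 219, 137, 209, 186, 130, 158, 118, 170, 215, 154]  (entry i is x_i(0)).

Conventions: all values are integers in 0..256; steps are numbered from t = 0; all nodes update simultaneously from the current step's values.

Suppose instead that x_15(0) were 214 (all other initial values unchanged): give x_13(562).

Simulating step by step:
t=0: [63, 207, 231, 202, 42, 31, 219, 137, 209, 186, 130, 158, 118, 170, 215, 214]
t=1: [158, 126, 99, 116, 138, 127, 132, 113, 91, 123, 118, 131, 116, 123, 116, 100]
t=2: [145, 139, 106, 125, 143, 141, 132, 123, 89, 136, 134, 124, 133, 116, 115, 106]
t=3: [143, 144, 114, 131, 148, 147, 141, 133, 94, 151, 147, 128, 146, 113, 131, 105]
t=4: [142, 140, 126, 131, 146, 148, 139, 144, 102, 143, 144, 135, 144, 112, 140, 113]
t=5: [141, 140, 138, 137, 147, 147, 147, 146, 118, 146, 146, 143, 146, 120, 140, 121]
t=6: [143, 143, 143, 142, 145, 144, 144, 145, 139, 144, 143, 144, 144, 139, 143, 139]
t=7: [145, 145, 145, 145, 145, 145, 145, 145, 147, 145, 145, 146, 145, 147, 146, 147]
t=8: [143, 143, 143, 143, 144, 143, 144, 143, 142, 144, 143, 143, 143, 142, 143, 142]
t=9: [145, 145, 145, 145, 145, 145, 145, 146, 146, 145, 145, 146, 145, 146, 146, 146]
t=10: [143, 143, 143, 143, 144, 143, 144, 143, 143, 144, 143, 143, 143, 143, 143, 143]
t=11: [145, 145, 145, 145, 145, 145, 145, 146, 146, 145, 145, 146, 145, 146, 146, 146]

Answer: x_13(562) = 143
Key observation: The state at step 9, [145, 145, 145, 145, 145, 145, 145, 146, 146, 145, 145, 146, 145, 146, 146, 146], reappears at step 11: the system is in a cycle of period 2 from step 9 on.  Therefore the state at step 562 equals the state at step 9 + ((562 - 9) mod 2) = 10, which is [143, 143, 143, 143, 144, 143, 144, 143, 143, 144, 143, 143, 143, 143, 143, 143].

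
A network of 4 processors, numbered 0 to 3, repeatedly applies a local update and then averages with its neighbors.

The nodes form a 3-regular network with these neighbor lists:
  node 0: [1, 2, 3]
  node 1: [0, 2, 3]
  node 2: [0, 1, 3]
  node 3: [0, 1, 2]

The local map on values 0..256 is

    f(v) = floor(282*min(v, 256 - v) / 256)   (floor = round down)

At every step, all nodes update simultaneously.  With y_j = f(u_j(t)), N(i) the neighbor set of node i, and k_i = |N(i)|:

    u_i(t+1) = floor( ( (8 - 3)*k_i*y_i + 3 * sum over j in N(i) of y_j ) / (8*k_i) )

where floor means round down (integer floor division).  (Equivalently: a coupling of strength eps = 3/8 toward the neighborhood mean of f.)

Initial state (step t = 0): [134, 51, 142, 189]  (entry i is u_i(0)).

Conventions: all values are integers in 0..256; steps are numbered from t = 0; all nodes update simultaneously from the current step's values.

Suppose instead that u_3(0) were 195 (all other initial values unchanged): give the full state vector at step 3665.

Answer: [135, 135, 135, 135]
Key observation: The state at step 8, [133, 133, 133, 133], reappears at step 10: the system is in a cycle of period 2 from step 8 on.  Therefore the state at step 3665 equals the state at step 8 + ((3665 - 8) mod 2) = 9, which is [135, 135, 135, 135].

Derivation:
t=0: [134, 51, 142, 195]
t=1: [114, 75, 110, 81]
t=2: [114, 93, 112, 96]
t=3: [119, 107, 118, 109]
t=4: [127, 120, 126, 122]
t=5: [137, 133, 136, 134]
t=6: [132, 134, 132, 133]
t=7: [135, 134, 135, 135]
t=8: [133, 133, 133, 133]
t=9: [135, 135, 135, 135]
t=10: [133, 133, 133, 133]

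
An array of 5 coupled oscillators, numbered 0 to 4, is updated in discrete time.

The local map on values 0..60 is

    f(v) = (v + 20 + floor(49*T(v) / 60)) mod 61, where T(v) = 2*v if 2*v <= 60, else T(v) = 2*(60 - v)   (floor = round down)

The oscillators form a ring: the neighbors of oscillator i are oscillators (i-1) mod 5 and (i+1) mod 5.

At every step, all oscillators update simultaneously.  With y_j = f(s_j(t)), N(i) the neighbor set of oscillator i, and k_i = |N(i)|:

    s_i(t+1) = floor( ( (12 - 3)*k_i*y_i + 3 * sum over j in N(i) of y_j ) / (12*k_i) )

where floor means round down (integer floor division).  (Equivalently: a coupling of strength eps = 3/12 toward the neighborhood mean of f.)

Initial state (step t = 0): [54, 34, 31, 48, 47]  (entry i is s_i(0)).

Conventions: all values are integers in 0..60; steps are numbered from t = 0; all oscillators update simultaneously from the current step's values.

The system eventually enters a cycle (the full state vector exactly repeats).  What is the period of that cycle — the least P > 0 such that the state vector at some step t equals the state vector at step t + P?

Answer: 2
Key observation: The state at step 9, [34, 34, 34, 34, 34], reappears at step 11 — and no state repeats earlier — so the cycle the system enters has period 2.

Derivation:
t=0: [54, 34, 31, 48, 47]
t=1: [24, 33, 35, 27, 26]
t=2: [24, 34, 33, 30, 26]
t=3: [24, 33, 36, 36, 27]
t=4: [24, 34, 34, 33, 29]
t=5: [25, 33, 35, 35, 33]
t=6: [27, 34, 34, 34, 34]
t=7: [31, 34, 35, 35, 34]
t=8: [36, 35, 34, 34, 35]
t=9: [34, 34, 34, 34, 34]
t=10: [35, 35, 35, 35, 35]
t=11: [34, 34, 34, 34, 34]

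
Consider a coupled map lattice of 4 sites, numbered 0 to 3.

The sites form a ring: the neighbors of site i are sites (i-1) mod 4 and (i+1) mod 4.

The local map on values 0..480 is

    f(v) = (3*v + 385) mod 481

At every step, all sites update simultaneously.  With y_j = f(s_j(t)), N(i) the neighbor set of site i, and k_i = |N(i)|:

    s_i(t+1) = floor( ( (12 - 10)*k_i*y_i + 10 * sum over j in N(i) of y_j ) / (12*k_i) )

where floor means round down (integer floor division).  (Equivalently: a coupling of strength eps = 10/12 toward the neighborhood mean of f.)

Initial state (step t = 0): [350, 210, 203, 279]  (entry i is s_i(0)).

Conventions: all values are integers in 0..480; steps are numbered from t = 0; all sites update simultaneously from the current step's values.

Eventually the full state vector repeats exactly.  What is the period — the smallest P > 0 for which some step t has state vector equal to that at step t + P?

Answer: 12
Key observation: The state at step 129, [393, 457, 393, 457], reappears at step 141 — and no state repeats earlier — so the cycle the system enters has period 12.

Derivation:
t=0: [350, 210, 203, 279]
t=1: [209, 219, 135, 253]
t=2: [117, 162, 160, 179]
t=3: [388, 331, 410, 339]
t=4: [374, 185, 385, 189]
t=5: [398, 143, 403, 145]
t=6: [302, 175, 305, 176]
t=7: [413, 349, 415, 349]
t=8: [421, 231, 422, 231]
t=9: [130, 191, 131, 191]
t=10: [446, 325, 447, 325]
t=11: [378, 300, 378, 300]
t=12: [281, 117, 281, 117]
t=13: [256, 264, 256, 264]
t=14: [211, 195, 211, 195]
t=15: [16, 48, 16, 48]
t=16: [112, 368, 112, 368]
t=17: [78, 207, 78, 207]
t=18: [59, 122, 59, 122]
t=19: [238, 112, 238, 112]
t=20: [222, 154, 222, 154]
t=21: [319, 135, 319, 135]
t=22: [320, 368, 320, 368]
t=23: [102, 326, 102, 326]
t=24: [369, 241, 369, 241]
t=25: [129, 65, 129, 65]
t=26: [131, 259, 131, 259]
t=27: [216, 280, 216, 280]
t=28: [231, 103, 231, 103]
t=29: [196, 132, 196, 132]
t=30: [251, 59, 251, 59]
t=31: [96, 160, 96, 160]
t=32: [352, 224, 352, 224]
t=33: [159, 415, 159, 415]
t=34: [219, 348, 219, 348]
t=35: [402, 144, 402, 144]
t=36: [304, 179, 304, 179]
t=37: [423, 352, 423, 352]
t=38: [434, 255, 434, 255]
t=39: [197, 234, 197, 234]
t=40: [106, 32, 106, 32]
t=41: [37, 185, 37, 185]
t=42: [385, 89, 385, 89]
t=43: [158, 109, 158, 109]
t=44: [255, 353, 255, 353]
t=45: [32, 156, 32, 156]
t=46: [310, 62, 310, 62]
t=47: [133, 309, 133, 309]
t=48: [342, 310, 342, 310]
t=49: [369, 433, 369, 433]
t=50: [209, 81, 209, 81]
t=51: [130, 66, 130, 66]
t=52: [134, 262, 134, 262]
t=53: [225, 289, 225, 289]
t=54: [258, 130, 258, 130]
t=55: [277, 213, 277, 213]
t=56: [94, 222, 94, 222]
t=57: [105, 169, 105, 169]
t=58: [379, 251, 379, 251]
t=59: [159, 95, 159, 95]
t=60: [221, 349, 221, 349]
t=61: [406, 150, 406, 150]
t=62: [321, 192, 321, 192]
t=63: [464, 401, 464, 401]
t=64: [176, 302, 176, 302]
t=65: [346, 414, 346, 414]
t=66: [230, 414, 230, 414]
t=67: [172, 124, 172, 124]
t=68: [300, 396, 300, 396]
t=69: [162, 290, 162, 290]
t=70: [309, 373, 309, 373]
t=71: [109, 301, 109, 301]
t=72: [310, 246, 310, 246]
t=73: [193, 321, 193, 321]
t=74: [322, 66, 322, 66]
t=75: [149, 341, 149, 341]
t=76: [430, 366, 430, 366]
t=77: [72, 200, 72, 200]
t=78: [39, 103, 39, 103]
t=79: [181, 53, 181, 53]
t=80: [127, 383, 127, 383]
t=81: [123, 252, 123, 252]
t=82: [194, 257, 194, 257]
t=83: [162, 36, 162, 36]
t=84: [75, 327, 75, 327]
t=85: [358, 174, 358, 174]
t=86: [357, 84, 357, 84]
t=87: [132, 36, 132, 36]
t=88: [60, 252, 60, 252]
t=89: [163, 99, 163, 99]
t=90: [233, 361, 233, 361]
t=91: [41, 105, 41, 105]
t=92: [187, 59, 187, 59]
t=93: [145, 401, 145, 401]
t=94: [177, 306, 177, 306]
t=95: [356, 419, 356, 419]
t=96: [167, 41, 167, 41]
t=97: [90, 342, 90, 342]
t=98: [403, 219, 403, 219]
t=99: [91, 139, 91, 139]
t=100: [297, 201, 297, 201]
t=101: [74, 266, 74, 266]
t=102: [205, 141, 205, 141]
t=103: [278, 86, 278, 86]
t=104: [177, 241, 177, 241]
t=105: [194, 386, 194, 386]
t=106: [84, 20, 84, 20]
t=107: [396, 204, 396, 204]
t=108: [50, 114, 50, 114]
t=109: [214, 86, 214, 86]
t=110: [145, 81, 145, 81]
t=111: [179, 307, 179, 307]
t=112: [360, 424, 360, 424]
t=113: [182, 54, 182, 54]
t=114: [130, 386, 130, 386]
t=115: [132, 261, 132, 261]
t=116: [221, 284, 221, 284]
t=117: [243, 117, 243, 117]
t=118: [237, 169, 237, 169]
t=119: [364, 180, 364, 180]
t=120: [375, 102, 375, 102]
t=121: [186, 90, 186, 90]
t=122: [222, 414, 222, 414]
t=123: [168, 104, 168, 104]
t=124: [248, 376, 248, 376]
t=125: [86, 150, 86, 150]
t=126: [322, 194, 322, 194]
t=127: [69, 325, 69, 325]
t=128: [350, 158, 350, 158]
t=129: [393, 457, 393, 457]
t=130: [281, 153, 281, 153]
t=131: [346, 282, 346, 282]
t=132: [301, 429, 301, 429]
t=133: [245, 309, 245, 309]
t=134: [318, 190, 318, 190]
t=135: [457, 393, 457, 393]
t=136: [153, 281, 153, 281]
t=137: [282, 346, 282, 346]
t=138: [429, 301, 429, 301]
t=139: [309, 245, 309, 245]
t=140: [190, 318, 190, 318]
t=141: [393, 457, 393, 457]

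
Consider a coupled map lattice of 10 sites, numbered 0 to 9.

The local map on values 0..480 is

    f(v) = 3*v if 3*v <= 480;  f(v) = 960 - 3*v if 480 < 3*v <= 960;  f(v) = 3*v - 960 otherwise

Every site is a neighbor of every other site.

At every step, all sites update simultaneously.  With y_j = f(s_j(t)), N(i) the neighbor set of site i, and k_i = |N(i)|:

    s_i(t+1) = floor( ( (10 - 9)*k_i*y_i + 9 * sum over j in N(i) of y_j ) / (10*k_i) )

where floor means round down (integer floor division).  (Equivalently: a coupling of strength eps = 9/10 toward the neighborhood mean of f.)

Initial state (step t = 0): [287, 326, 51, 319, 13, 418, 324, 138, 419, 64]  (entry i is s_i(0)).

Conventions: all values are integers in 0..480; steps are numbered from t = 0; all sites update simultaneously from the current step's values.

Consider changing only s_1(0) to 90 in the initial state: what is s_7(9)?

Answer: s_7(9) = 303
Key observation: This trace re-runs the system from the modified initial state.

Derivation:
t=0: [287, 90, 51, 319, 13, 418, 324, 138, 419, 64]
t=1: [177, 177, 177, 177, 177, 177, 177, 177, 177, 177]
t=2: [429, 429, 429, 429, 429, 429, 429, 429, 429, 429]
t=3: [327, 327, 327, 327, 327, 327, 327, 327, 327, 327]
t=4: [21, 21, 21, 21, 21, 21, 21, 21, 21, 21]
t=5: [63, 63, 63, 63, 63, 63, 63, 63, 63, 63]
t=6: [189, 189, 189, 189, 189, 189, 189, 189, 189, 189]
t=7: [393, 393, 393, 393, 393, 393, 393, 393, 393, 393]
t=8: [219, 219, 219, 219, 219, 219, 219, 219, 219, 219]
t=9: [303, 303, 303, 303, 303, 303, 303, 303, 303, 303]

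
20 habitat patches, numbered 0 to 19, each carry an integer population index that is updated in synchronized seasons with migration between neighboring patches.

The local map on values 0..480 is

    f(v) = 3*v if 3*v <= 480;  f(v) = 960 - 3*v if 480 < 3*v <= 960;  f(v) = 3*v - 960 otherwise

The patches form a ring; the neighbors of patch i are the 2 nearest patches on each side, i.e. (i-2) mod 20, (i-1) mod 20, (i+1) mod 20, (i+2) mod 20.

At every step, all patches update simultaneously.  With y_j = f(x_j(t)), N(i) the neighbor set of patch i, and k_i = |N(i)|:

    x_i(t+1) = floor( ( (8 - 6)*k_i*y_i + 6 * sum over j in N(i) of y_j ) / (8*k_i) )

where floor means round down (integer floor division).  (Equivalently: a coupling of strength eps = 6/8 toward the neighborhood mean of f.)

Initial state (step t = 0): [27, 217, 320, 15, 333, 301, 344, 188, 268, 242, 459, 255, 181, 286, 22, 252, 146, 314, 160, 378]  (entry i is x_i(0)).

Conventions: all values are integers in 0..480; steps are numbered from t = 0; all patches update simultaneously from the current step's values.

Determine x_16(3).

Simulating step by step:
t=0: [27, 217, 320, 15, 333, 301, 344, 188, 268, 242, 459, 255, 181, 286, 22, 252, 146, 314, 160, 378]
t=1: [200, 133, 88, 87, 42, 117, 139, 196, 248, 276, 292, 268, 250, 190, 234, 168, 253, 247, 253, 210]
t=2: [313, 327, 280, 279, 273, 308, 303, 302, 242, 188, 154, 192, 219, 300, 300, 314, 262, 277, 258, 303]
t=3: [76, 64, 87, 90, 97, 78, 99, 147, 239, 311, 362, 324, 256, 158, 119, 83, 117, 112, 116, 79]

Answer: x_16(3) = 117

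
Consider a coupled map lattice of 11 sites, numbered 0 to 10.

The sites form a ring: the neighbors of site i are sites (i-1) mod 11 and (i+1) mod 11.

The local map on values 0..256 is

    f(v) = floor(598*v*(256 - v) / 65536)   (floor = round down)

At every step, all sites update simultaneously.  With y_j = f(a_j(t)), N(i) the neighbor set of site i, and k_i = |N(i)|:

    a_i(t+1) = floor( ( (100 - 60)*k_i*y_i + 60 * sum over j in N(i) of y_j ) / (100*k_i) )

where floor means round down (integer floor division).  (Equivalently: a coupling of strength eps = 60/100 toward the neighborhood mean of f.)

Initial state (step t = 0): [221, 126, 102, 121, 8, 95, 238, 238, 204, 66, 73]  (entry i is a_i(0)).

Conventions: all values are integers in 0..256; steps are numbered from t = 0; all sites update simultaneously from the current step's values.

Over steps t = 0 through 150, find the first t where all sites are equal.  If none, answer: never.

Simulating step by step:
t=0: [221, 126, 102, 121, 8, 95, 238, 238, 204, 66, 73]  (not all equal)
t=1: [109, 123, 146, 107, 93, 72, 69, 56, 84, 110, 103]  (not all equal)
t=2: [146, 147, 146, 143, 134, 124, 113, 115, 126, 140, 144]  (not all equal)
t=3: [146, 146, 146, 147, 148, 148, 147, 147, 148, 148, 147]  (not all equal)
t=4: [146, 146, 146, 145, 145, 145, 145, 145, 145, 145, 145]  (not all equal)
t=5: [146, 146, 146, 146, 146, 146, 146, 146, 146, 146, 146]  (all equal)

Answer: 5
Key observation: Synchronization is absorbing here: once all sites are equal they stay equal, and step 5 is the first all-equal step.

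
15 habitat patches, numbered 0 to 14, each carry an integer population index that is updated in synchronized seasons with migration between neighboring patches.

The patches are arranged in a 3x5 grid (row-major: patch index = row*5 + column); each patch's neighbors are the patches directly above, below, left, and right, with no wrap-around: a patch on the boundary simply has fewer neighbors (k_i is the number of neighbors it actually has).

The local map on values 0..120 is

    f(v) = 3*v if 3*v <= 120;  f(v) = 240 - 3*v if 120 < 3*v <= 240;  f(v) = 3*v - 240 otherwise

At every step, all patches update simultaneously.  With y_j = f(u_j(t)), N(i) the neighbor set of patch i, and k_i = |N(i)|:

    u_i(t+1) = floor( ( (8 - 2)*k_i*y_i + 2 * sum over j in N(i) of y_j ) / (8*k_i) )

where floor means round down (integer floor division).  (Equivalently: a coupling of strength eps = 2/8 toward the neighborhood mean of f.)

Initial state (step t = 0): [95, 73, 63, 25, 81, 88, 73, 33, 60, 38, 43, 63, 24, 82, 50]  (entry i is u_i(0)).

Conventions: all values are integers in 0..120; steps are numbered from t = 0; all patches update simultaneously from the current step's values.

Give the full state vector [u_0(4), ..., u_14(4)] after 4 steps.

Answer: [44, 43, 89, 19, 69, 96, 53, 24, 21, 14, 29, 94, 56, 38, 47]

Derivation:
t=0: [95, 73, 63, 25, 81, 88, 73, 33, 60, 38, 43, 63, 24, 82, 50]
t=1: [39, 25, 54, 65, 25, 32, 27, 87, 63, 98, 92, 55, 67, 23, 82]
t=2: [109, 79, 70, 50, 68, 91, 77, 31, 50, 51, 48, 69, 43, 59, 19]
t=3: [69, 12, 38, 80, 49, 40, 16, 84, 88, 80, 80, 42, 99, 68, 61]
t=4: [44, 43, 89, 19, 69, 96, 53, 24, 21, 14, 29, 94, 56, 38, 47]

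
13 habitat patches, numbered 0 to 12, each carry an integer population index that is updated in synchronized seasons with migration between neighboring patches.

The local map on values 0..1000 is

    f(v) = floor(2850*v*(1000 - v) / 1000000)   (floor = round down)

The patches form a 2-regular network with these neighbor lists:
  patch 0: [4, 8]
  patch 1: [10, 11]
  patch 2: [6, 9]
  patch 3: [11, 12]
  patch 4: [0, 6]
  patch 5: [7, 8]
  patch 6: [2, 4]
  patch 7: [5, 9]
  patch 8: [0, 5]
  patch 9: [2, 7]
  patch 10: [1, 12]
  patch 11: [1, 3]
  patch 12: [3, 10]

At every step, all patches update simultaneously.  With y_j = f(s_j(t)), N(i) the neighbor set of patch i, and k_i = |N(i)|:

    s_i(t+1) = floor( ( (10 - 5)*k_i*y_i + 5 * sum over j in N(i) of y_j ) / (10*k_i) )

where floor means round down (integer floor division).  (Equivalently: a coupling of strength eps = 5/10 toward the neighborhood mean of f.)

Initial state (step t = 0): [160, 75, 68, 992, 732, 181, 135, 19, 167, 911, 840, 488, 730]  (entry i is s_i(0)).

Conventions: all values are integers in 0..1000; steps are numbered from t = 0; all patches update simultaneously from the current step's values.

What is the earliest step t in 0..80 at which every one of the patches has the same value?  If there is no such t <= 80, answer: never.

Answer: never
Key observation: The state at step 19 reappears at step 21 — the system is in a cycle of period 2 from step 19 on.  No step 0..21 is synchronized, and the cycle repeats forever, so no step up to 80 (or ever) has all patches equal.

Derivation:
t=0: [160, 75, 68, 992, 732, 181, 135, 19, 167, 911, 840, 488, 730]  (not all equal)
t=1: [430, 372, 230, 329, 458, 323, 350, 189, 399, 173, 381, 410, 381]  (not all equal)
t=2: [696, 672, 515, 654, 690, 591, 626, 475, 671, 438, 670, 668, 661]  (not all equal)
t=3: [611, 629, 697, 639, 622, 678, 663, 702, 637, 705, 631, 634, 637]  (not all equal)
t=4: [670, 663, 607, 658, 663, 624, 635, 601, 654, 595, 662, 661, 659]  (not all equal)
t=5: [635, 636, 676, 640, 640, 665, 658, 680, 646, 683, 637, 638, 639]  (not all equal)
t=6: [656, 658, 626, 656, 653, 634, 640, 622, 649, 619, 658, 657, 657]  (not all equal)
t=7: [645, 641, 665, 642, 647, 660, 656, 668, 650, 670, 641, 642, 642]  (not all equal)
t=8: [650, 655, 635, 655, 648, 639, 642, 633, 646, 631, 655, 655, 655]  (not all equal)
t=9: [649, 644, 659, 644, 650, 656, 655, 661, 651, 662, 644, 644, 644]  (not all equal)
t=10: [648, 653, 640, 653, 647, 642, 644, 639, 646, 638, 653, 653, 653]  (not all equal)
t=11: [650, 645, 655, 645, 650, 654, 653, 656, 651, 657, 645, 645, 645]  (not all equal)
t=12: [647, 652, 643, 652, 647, 644, 645, 643, 646, 642, 652, 652, 652]  (not all equal)
t=13: [650, 646, 653, 646, 650, 652, 652, 654, 651, 654, 646, 646, 646]  (not all equal)
t=14: [647, 651, 645, 651, 647, 645, 646, 644, 647, 644, 651, 651, 651]  (not all equal)
t=15: [650, 647, 652, 647, 650, 651, 651, 652, 650, 652, 647, 647, 647]  (not all equal)
t=16: [648, 650, 646, 650, 647, 647, 647, 646, 647, 646, 650, 650, 650]  (not all equal)
t=17: [650, 648, 650, 648, 650, 650, 650, 650, 650, 651, 648, 648, 648]  (not all equal)
t=18: [648, 650, 647, 650, 648, 648, 648, 647, 648, 647, 650, 650, 650]  (not all equal)
t=19: [650, 648, 650, 648, 650, 650, 650, 650, 650, 650, 648, 648, 648]  (not all equal)
t=20: [648, 650, 648, 650, 648, 648, 648, 648, 648, 648, 650, 650, 650]  (not all equal)
t=21: [650, 648, 650, 648, 650, 650, 650, 650, 650, 650, 648, 648, 648]  (not all equal)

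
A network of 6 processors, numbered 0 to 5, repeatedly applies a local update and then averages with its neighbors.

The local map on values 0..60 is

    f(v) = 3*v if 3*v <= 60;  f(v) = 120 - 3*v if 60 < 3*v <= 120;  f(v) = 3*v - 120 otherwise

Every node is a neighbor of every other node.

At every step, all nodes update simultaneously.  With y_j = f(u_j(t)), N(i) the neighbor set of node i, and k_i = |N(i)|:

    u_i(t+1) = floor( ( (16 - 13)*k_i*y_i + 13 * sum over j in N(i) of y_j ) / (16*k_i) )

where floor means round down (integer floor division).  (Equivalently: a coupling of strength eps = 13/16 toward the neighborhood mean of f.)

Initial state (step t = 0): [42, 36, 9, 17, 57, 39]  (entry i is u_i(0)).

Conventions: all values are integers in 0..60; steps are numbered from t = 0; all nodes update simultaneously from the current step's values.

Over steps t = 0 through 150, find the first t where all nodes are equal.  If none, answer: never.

Answer: 2
Key observation: Synchronization is absorbing here: once all nodes are equal they stay equal, and step 2 is the first all-equal step.

Derivation:
t=0: [42, 36, 9, 17, 57, 39]  (not all equal)
t=1: [24, 24, 25, 25, 25, 24]  (not all equal)
t=2: [46, 46, 46, 46, 46, 46]  (all equal)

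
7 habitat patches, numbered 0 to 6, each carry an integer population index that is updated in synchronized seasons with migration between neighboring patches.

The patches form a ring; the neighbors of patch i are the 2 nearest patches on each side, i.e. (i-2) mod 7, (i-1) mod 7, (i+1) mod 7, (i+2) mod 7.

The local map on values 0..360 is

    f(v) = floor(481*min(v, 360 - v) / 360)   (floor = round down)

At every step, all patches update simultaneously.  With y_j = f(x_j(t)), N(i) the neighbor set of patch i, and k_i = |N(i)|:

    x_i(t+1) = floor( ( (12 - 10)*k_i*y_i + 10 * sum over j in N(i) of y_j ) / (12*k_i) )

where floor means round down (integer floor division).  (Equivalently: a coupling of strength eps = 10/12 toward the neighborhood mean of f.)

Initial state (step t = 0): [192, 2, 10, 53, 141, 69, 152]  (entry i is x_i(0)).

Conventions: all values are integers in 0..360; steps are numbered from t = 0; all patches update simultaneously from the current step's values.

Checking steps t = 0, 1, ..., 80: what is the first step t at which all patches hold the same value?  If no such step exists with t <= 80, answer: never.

Answer: 7
Key observation: Synchronization is absorbing here: once all patches are equal they stay equal, and step 7 is the first all-equal step.

Derivation:
t=0: [192, 2, 10, 53, 141, 69, 152]  (not all equal)
t=1: [101, 106, 103, 73, 110, 158, 139]  (not all equal)
t=2: [162, 138, 130, 148, 155, 152, 162]  (not all equal)
t=3: [197, 197, 196, 192, 198, 208, 204]  (not all equal)
t=4: [212, 217, 218, 215, 213, 214, 212]  (not all equal)
t=5: [193, 193, 193, 192, 193, 195, 195]  (not all equal)
t=6: [221, 222, 223, 222, 221, 222, 221]  (not all equal)
t=7: [184, 184, 184, 184, 184, 184, 184]  (all equal)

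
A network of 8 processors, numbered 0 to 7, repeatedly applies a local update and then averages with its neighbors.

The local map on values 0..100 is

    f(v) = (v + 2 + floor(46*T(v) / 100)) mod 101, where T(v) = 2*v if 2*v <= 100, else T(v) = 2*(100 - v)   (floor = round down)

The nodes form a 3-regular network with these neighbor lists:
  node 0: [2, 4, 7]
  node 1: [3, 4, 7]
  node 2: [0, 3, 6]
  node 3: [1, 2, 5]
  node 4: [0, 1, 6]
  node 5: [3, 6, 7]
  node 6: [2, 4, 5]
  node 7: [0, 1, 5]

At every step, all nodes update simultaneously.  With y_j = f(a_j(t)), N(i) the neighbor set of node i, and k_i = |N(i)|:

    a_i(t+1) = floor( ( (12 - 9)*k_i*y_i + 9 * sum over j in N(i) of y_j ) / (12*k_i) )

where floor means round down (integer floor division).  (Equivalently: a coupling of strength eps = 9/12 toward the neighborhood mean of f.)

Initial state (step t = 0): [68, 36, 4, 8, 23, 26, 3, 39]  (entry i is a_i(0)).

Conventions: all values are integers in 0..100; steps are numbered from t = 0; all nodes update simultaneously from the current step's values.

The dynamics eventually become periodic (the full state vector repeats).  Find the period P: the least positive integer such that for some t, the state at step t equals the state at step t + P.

Simulating step by step:
t=0: [68, 36, 4, 8, 23, 26, 3, 39]
t=1: [57, 52, 33, 37, 55, 37, 28, 74]
t=2: [90, 92, 72, 77, 87, 75, 72, 92]
t=3: [49, 50, 74, 74, 49, 74, 99, 25]
t=4: [85, 85, 73, 98, 72, 62, 73, 85]
t=5: [99, 74, 74, 74, 99, 74, 98, 99]
t=6: [24, 49, 49, 99, 24, 49, 49, 49]
t=7: [72, 60, 60, 72, 72, 72, 84, 84]
t=8: [99, 99, 99, 98, 99, 99, 99, 99]
t=9: [0, 0, 0, 0, 0, 0, 0, 0]
t=10: [2, 2, 2, 2, 2, 2, 2, 2]
t=11: [5, 5, 5, 5, 5, 5, 5, 5]
t=12: [11, 11, 11, 11, 11, 11, 11, 11]
t=13: [23, 23, 23, 23, 23, 23, 23, 23]
t=14: [46, 46, 46, 46, 46, 46, 46, 46]
t=15: [90, 90, 90, 90, 90, 90, 90, 90]
t=16: [0, 0, 0, 0, 0, 0, 0, 0]

Answer: 7
Key observation: The state at step 9, [0, 0, 0, 0, 0, 0, 0, 0], reappears at step 16 — and no state repeats earlier — so the cycle the system enters has period 7.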